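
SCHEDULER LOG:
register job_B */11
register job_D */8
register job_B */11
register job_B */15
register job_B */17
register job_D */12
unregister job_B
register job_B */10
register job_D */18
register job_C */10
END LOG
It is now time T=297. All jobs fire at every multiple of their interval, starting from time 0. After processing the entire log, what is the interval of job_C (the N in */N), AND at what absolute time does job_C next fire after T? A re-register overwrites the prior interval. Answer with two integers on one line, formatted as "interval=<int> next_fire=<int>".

Answer: interval=10 next_fire=300

Derivation:
Op 1: register job_B */11 -> active={job_B:*/11}
Op 2: register job_D */8 -> active={job_B:*/11, job_D:*/8}
Op 3: register job_B */11 -> active={job_B:*/11, job_D:*/8}
Op 4: register job_B */15 -> active={job_B:*/15, job_D:*/8}
Op 5: register job_B */17 -> active={job_B:*/17, job_D:*/8}
Op 6: register job_D */12 -> active={job_B:*/17, job_D:*/12}
Op 7: unregister job_B -> active={job_D:*/12}
Op 8: register job_B */10 -> active={job_B:*/10, job_D:*/12}
Op 9: register job_D */18 -> active={job_B:*/10, job_D:*/18}
Op 10: register job_C */10 -> active={job_B:*/10, job_C:*/10, job_D:*/18}
Final interval of job_C = 10
Next fire of job_C after T=297: (297//10+1)*10 = 300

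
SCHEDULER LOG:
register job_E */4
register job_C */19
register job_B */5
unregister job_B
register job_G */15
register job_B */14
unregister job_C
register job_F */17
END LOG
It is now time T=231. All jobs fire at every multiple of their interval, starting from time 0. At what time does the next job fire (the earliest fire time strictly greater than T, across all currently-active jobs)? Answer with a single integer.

Op 1: register job_E */4 -> active={job_E:*/4}
Op 2: register job_C */19 -> active={job_C:*/19, job_E:*/4}
Op 3: register job_B */5 -> active={job_B:*/5, job_C:*/19, job_E:*/4}
Op 4: unregister job_B -> active={job_C:*/19, job_E:*/4}
Op 5: register job_G */15 -> active={job_C:*/19, job_E:*/4, job_G:*/15}
Op 6: register job_B */14 -> active={job_B:*/14, job_C:*/19, job_E:*/4, job_G:*/15}
Op 7: unregister job_C -> active={job_B:*/14, job_E:*/4, job_G:*/15}
Op 8: register job_F */17 -> active={job_B:*/14, job_E:*/4, job_F:*/17, job_G:*/15}
  job_B: interval 14, next fire after T=231 is 238
  job_E: interval 4, next fire after T=231 is 232
  job_F: interval 17, next fire after T=231 is 238
  job_G: interval 15, next fire after T=231 is 240
Earliest fire time = 232 (job job_E)

Answer: 232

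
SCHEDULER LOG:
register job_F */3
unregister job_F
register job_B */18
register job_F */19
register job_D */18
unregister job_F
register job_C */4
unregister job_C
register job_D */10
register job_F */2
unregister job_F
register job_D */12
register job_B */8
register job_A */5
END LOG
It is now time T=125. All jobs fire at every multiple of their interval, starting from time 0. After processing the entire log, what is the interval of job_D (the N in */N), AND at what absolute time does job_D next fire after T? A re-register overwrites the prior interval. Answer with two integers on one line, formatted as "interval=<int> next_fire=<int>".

Op 1: register job_F */3 -> active={job_F:*/3}
Op 2: unregister job_F -> active={}
Op 3: register job_B */18 -> active={job_B:*/18}
Op 4: register job_F */19 -> active={job_B:*/18, job_F:*/19}
Op 5: register job_D */18 -> active={job_B:*/18, job_D:*/18, job_F:*/19}
Op 6: unregister job_F -> active={job_B:*/18, job_D:*/18}
Op 7: register job_C */4 -> active={job_B:*/18, job_C:*/4, job_D:*/18}
Op 8: unregister job_C -> active={job_B:*/18, job_D:*/18}
Op 9: register job_D */10 -> active={job_B:*/18, job_D:*/10}
Op 10: register job_F */2 -> active={job_B:*/18, job_D:*/10, job_F:*/2}
Op 11: unregister job_F -> active={job_B:*/18, job_D:*/10}
Op 12: register job_D */12 -> active={job_B:*/18, job_D:*/12}
Op 13: register job_B */8 -> active={job_B:*/8, job_D:*/12}
Op 14: register job_A */5 -> active={job_A:*/5, job_B:*/8, job_D:*/12}
Final interval of job_D = 12
Next fire of job_D after T=125: (125//12+1)*12 = 132

Answer: interval=12 next_fire=132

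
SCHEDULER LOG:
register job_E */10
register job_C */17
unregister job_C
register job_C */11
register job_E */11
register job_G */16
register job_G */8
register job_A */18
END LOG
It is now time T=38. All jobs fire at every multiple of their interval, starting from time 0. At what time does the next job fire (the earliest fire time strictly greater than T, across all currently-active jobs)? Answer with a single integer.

Answer: 40

Derivation:
Op 1: register job_E */10 -> active={job_E:*/10}
Op 2: register job_C */17 -> active={job_C:*/17, job_E:*/10}
Op 3: unregister job_C -> active={job_E:*/10}
Op 4: register job_C */11 -> active={job_C:*/11, job_E:*/10}
Op 5: register job_E */11 -> active={job_C:*/11, job_E:*/11}
Op 6: register job_G */16 -> active={job_C:*/11, job_E:*/11, job_G:*/16}
Op 7: register job_G */8 -> active={job_C:*/11, job_E:*/11, job_G:*/8}
Op 8: register job_A */18 -> active={job_A:*/18, job_C:*/11, job_E:*/11, job_G:*/8}
  job_A: interval 18, next fire after T=38 is 54
  job_C: interval 11, next fire after T=38 is 44
  job_E: interval 11, next fire after T=38 is 44
  job_G: interval 8, next fire after T=38 is 40
Earliest fire time = 40 (job job_G)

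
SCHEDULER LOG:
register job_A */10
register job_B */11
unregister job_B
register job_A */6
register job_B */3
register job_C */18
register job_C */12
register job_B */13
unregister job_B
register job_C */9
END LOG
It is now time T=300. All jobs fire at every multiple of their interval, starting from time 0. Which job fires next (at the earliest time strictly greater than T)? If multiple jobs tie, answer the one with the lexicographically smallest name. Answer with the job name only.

Op 1: register job_A */10 -> active={job_A:*/10}
Op 2: register job_B */11 -> active={job_A:*/10, job_B:*/11}
Op 3: unregister job_B -> active={job_A:*/10}
Op 4: register job_A */6 -> active={job_A:*/6}
Op 5: register job_B */3 -> active={job_A:*/6, job_B:*/3}
Op 6: register job_C */18 -> active={job_A:*/6, job_B:*/3, job_C:*/18}
Op 7: register job_C */12 -> active={job_A:*/6, job_B:*/3, job_C:*/12}
Op 8: register job_B */13 -> active={job_A:*/6, job_B:*/13, job_C:*/12}
Op 9: unregister job_B -> active={job_A:*/6, job_C:*/12}
Op 10: register job_C */9 -> active={job_A:*/6, job_C:*/9}
  job_A: interval 6, next fire after T=300 is 306
  job_C: interval 9, next fire after T=300 is 306
Earliest = 306, winner (lex tiebreak) = job_A

Answer: job_A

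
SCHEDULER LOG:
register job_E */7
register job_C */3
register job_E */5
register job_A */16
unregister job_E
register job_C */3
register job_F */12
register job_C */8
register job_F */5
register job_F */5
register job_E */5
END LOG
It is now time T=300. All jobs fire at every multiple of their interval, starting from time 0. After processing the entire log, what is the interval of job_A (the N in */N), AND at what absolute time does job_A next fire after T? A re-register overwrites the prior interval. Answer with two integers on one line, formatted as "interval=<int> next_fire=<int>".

Op 1: register job_E */7 -> active={job_E:*/7}
Op 2: register job_C */3 -> active={job_C:*/3, job_E:*/7}
Op 3: register job_E */5 -> active={job_C:*/3, job_E:*/5}
Op 4: register job_A */16 -> active={job_A:*/16, job_C:*/3, job_E:*/5}
Op 5: unregister job_E -> active={job_A:*/16, job_C:*/3}
Op 6: register job_C */3 -> active={job_A:*/16, job_C:*/3}
Op 7: register job_F */12 -> active={job_A:*/16, job_C:*/3, job_F:*/12}
Op 8: register job_C */8 -> active={job_A:*/16, job_C:*/8, job_F:*/12}
Op 9: register job_F */5 -> active={job_A:*/16, job_C:*/8, job_F:*/5}
Op 10: register job_F */5 -> active={job_A:*/16, job_C:*/8, job_F:*/5}
Op 11: register job_E */5 -> active={job_A:*/16, job_C:*/8, job_E:*/5, job_F:*/5}
Final interval of job_A = 16
Next fire of job_A after T=300: (300//16+1)*16 = 304

Answer: interval=16 next_fire=304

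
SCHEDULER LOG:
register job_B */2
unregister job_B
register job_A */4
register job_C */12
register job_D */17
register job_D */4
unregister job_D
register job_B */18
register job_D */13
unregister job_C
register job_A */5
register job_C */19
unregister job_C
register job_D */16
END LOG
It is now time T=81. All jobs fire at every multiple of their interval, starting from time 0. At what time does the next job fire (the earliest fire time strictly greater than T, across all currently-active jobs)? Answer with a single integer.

Op 1: register job_B */2 -> active={job_B:*/2}
Op 2: unregister job_B -> active={}
Op 3: register job_A */4 -> active={job_A:*/4}
Op 4: register job_C */12 -> active={job_A:*/4, job_C:*/12}
Op 5: register job_D */17 -> active={job_A:*/4, job_C:*/12, job_D:*/17}
Op 6: register job_D */4 -> active={job_A:*/4, job_C:*/12, job_D:*/4}
Op 7: unregister job_D -> active={job_A:*/4, job_C:*/12}
Op 8: register job_B */18 -> active={job_A:*/4, job_B:*/18, job_C:*/12}
Op 9: register job_D */13 -> active={job_A:*/4, job_B:*/18, job_C:*/12, job_D:*/13}
Op 10: unregister job_C -> active={job_A:*/4, job_B:*/18, job_D:*/13}
Op 11: register job_A */5 -> active={job_A:*/5, job_B:*/18, job_D:*/13}
Op 12: register job_C */19 -> active={job_A:*/5, job_B:*/18, job_C:*/19, job_D:*/13}
Op 13: unregister job_C -> active={job_A:*/5, job_B:*/18, job_D:*/13}
Op 14: register job_D */16 -> active={job_A:*/5, job_B:*/18, job_D:*/16}
  job_A: interval 5, next fire after T=81 is 85
  job_B: interval 18, next fire after T=81 is 90
  job_D: interval 16, next fire after T=81 is 96
Earliest fire time = 85 (job job_A)

Answer: 85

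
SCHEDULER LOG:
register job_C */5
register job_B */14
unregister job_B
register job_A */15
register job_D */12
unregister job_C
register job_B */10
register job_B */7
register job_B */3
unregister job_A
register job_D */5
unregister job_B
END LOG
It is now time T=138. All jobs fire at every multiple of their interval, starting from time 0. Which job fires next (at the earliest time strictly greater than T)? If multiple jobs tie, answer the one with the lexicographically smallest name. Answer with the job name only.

Answer: job_D

Derivation:
Op 1: register job_C */5 -> active={job_C:*/5}
Op 2: register job_B */14 -> active={job_B:*/14, job_C:*/5}
Op 3: unregister job_B -> active={job_C:*/5}
Op 4: register job_A */15 -> active={job_A:*/15, job_C:*/5}
Op 5: register job_D */12 -> active={job_A:*/15, job_C:*/5, job_D:*/12}
Op 6: unregister job_C -> active={job_A:*/15, job_D:*/12}
Op 7: register job_B */10 -> active={job_A:*/15, job_B:*/10, job_D:*/12}
Op 8: register job_B */7 -> active={job_A:*/15, job_B:*/7, job_D:*/12}
Op 9: register job_B */3 -> active={job_A:*/15, job_B:*/3, job_D:*/12}
Op 10: unregister job_A -> active={job_B:*/3, job_D:*/12}
Op 11: register job_D */5 -> active={job_B:*/3, job_D:*/5}
Op 12: unregister job_B -> active={job_D:*/5}
  job_D: interval 5, next fire after T=138 is 140
Earliest = 140, winner (lex tiebreak) = job_D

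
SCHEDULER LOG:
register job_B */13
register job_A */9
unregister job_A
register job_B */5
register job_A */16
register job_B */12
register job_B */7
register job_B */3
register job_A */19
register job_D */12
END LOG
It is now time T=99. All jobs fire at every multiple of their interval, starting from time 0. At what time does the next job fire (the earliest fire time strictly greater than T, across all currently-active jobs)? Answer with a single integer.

Op 1: register job_B */13 -> active={job_B:*/13}
Op 2: register job_A */9 -> active={job_A:*/9, job_B:*/13}
Op 3: unregister job_A -> active={job_B:*/13}
Op 4: register job_B */5 -> active={job_B:*/5}
Op 5: register job_A */16 -> active={job_A:*/16, job_B:*/5}
Op 6: register job_B */12 -> active={job_A:*/16, job_B:*/12}
Op 7: register job_B */7 -> active={job_A:*/16, job_B:*/7}
Op 8: register job_B */3 -> active={job_A:*/16, job_B:*/3}
Op 9: register job_A */19 -> active={job_A:*/19, job_B:*/3}
Op 10: register job_D */12 -> active={job_A:*/19, job_B:*/3, job_D:*/12}
  job_A: interval 19, next fire after T=99 is 114
  job_B: interval 3, next fire after T=99 is 102
  job_D: interval 12, next fire after T=99 is 108
Earliest fire time = 102 (job job_B)

Answer: 102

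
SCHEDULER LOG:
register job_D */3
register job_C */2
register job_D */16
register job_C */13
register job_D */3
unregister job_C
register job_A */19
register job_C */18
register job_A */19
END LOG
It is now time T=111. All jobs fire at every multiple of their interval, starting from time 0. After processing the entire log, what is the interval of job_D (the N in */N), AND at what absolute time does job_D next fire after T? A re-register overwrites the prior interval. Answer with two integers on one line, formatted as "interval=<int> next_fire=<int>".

Answer: interval=3 next_fire=114

Derivation:
Op 1: register job_D */3 -> active={job_D:*/3}
Op 2: register job_C */2 -> active={job_C:*/2, job_D:*/3}
Op 3: register job_D */16 -> active={job_C:*/2, job_D:*/16}
Op 4: register job_C */13 -> active={job_C:*/13, job_D:*/16}
Op 5: register job_D */3 -> active={job_C:*/13, job_D:*/3}
Op 6: unregister job_C -> active={job_D:*/3}
Op 7: register job_A */19 -> active={job_A:*/19, job_D:*/3}
Op 8: register job_C */18 -> active={job_A:*/19, job_C:*/18, job_D:*/3}
Op 9: register job_A */19 -> active={job_A:*/19, job_C:*/18, job_D:*/3}
Final interval of job_D = 3
Next fire of job_D after T=111: (111//3+1)*3 = 114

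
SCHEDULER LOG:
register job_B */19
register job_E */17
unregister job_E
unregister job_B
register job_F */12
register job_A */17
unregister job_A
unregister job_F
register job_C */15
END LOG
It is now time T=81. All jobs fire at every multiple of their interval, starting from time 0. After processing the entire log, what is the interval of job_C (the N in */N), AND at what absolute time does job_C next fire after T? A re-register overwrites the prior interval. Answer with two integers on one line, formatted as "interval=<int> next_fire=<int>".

Op 1: register job_B */19 -> active={job_B:*/19}
Op 2: register job_E */17 -> active={job_B:*/19, job_E:*/17}
Op 3: unregister job_E -> active={job_B:*/19}
Op 4: unregister job_B -> active={}
Op 5: register job_F */12 -> active={job_F:*/12}
Op 6: register job_A */17 -> active={job_A:*/17, job_F:*/12}
Op 7: unregister job_A -> active={job_F:*/12}
Op 8: unregister job_F -> active={}
Op 9: register job_C */15 -> active={job_C:*/15}
Final interval of job_C = 15
Next fire of job_C after T=81: (81//15+1)*15 = 90

Answer: interval=15 next_fire=90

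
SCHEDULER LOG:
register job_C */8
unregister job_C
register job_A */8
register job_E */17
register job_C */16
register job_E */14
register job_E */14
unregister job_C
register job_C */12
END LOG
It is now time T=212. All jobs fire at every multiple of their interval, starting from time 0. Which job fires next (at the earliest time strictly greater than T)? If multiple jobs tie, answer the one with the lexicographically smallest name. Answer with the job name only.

Op 1: register job_C */8 -> active={job_C:*/8}
Op 2: unregister job_C -> active={}
Op 3: register job_A */8 -> active={job_A:*/8}
Op 4: register job_E */17 -> active={job_A:*/8, job_E:*/17}
Op 5: register job_C */16 -> active={job_A:*/8, job_C:*/16, job_E:*/17}
Op 6: register job_E */14 -> active={job_A:*/8, job_C:*/16, job_E:*/14}
Op 7: register job_E */14 -> active={job_A:*/8, job_C:*/16, job_E:*/14}
Op 8: unregister job_C -> active={job_A:*/8, job_E:*/14}
Op 9: register job_C */12 -> active={job_A:*/8, job_C:*/12, job_E:*/14}
  job_A: interval 8, next fire after T=212 is 216
  job_C: interval 12, next fire after T=212 is 216
  job_E: interval 14, next fire after T=212 is 224
Earliest = 216, winner (lex tiebreak) = job_A

Answer: job_A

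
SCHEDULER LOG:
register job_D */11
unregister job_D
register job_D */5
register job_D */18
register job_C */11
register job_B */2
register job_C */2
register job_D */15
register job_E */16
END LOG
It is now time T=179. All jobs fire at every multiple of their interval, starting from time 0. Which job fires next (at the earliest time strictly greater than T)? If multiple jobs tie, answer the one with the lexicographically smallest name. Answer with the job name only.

Answer: job_B

Derivation:
Op 1: register job_D */11 -> active={job_D:*/11}
Op 2: unregister job_D -> active={}
Op 3: register job_D */5 -> active={job_D:*/5}
Op 4: register job_D */18 -> active={job_D:*/18}
Op 5: register job_C */11 -> active={job_C:*/11, job_D:*/18}
Op 6: register job_B */2 -> active={job_B:*/2, job_C:*/11, job_D:*/18}
Op 7: register job_C */2 -> active={job_B:*/2, job_C:*/2, job_D:*/18}
Op 8: register job_D */15 -> active={job_B:*/2, job_C:*/2, job_D:*/15}
Op 9: register job_E */16 -> active={job_B:*/2, job_C:*/2, job_D:*/15, job_E:*/16}
  job_B: interval 2, next fire after T=179 is 180
  job_C: interval 2, next fire after T=179 is 180
  job_D: interval 15, next fire after T=179 is 180
  job_E: interval 16, next fire after T=179 is 192
Earliest = 180, winner (lex tiebreak) = job_B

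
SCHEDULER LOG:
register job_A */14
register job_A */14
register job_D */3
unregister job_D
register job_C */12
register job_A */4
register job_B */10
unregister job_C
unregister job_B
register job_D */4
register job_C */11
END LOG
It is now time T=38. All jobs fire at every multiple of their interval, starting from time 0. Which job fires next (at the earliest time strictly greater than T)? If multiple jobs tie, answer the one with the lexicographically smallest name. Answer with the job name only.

Op 1: register job_A */14 -> active={job_A:*/14}
Op 2: register job_A */14 -> active={job_A:*/14}
Op 3: register job_D */3 -> active={job_A:*/14, job_D:*/3}
Op 4: unregister job_D -> active={job_A:*/14}
Op 5: register job_C */12 -> active={job_A:*/14, job_C:*/12}
Op 6: register job_A */4 -> active={job_A:*/4, job_C:*/12}
Op 7: register job_B */10 -> active={job_A:*/4, job_B:*/10, job_C:*/12}
Op 8: unregister job_C -> active={job_A:*/4, job_B:*/10}
Op 9: unregister job_B -> active={job_A:*/4}
Op 10: register job_D */4 -> active={job_A:*/4, job_D:*/4}
Op 11: register job_C */11 -> active={job_A:*/4, job_C:*/11, job_D:*/4}
  job_A: interval 4, next fire after T=38 is 40
  job_C: interval 11, next fire after T=38 is 44
  job_D: interval 4, next fire after T=38 is 40
Earliest = 40, winner (lex tiebreak) = job_A

Answer: job_A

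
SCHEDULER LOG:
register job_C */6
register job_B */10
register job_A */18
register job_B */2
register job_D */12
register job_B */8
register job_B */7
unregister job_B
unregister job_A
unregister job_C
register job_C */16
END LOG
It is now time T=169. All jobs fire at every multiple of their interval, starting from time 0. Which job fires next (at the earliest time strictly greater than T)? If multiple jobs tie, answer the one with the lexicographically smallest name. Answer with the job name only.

Answer: job_C

Derivation:
Op 1: register job_C */6 -> active={job_C:*/6}
Op 2: register job_B */10 -> active={job_B:*/10, job_C:*/6}
Op 3: register job_A */18 -> active={job_A:*/18, job_B:*/10, job_C:*/6}
Op 4: register job_B */2 -> active={job_A:*/18, job_B:*/2, job_C:*/6}
Op 5: register job_D */12 -> active={job_A:*/18, job_B:*/2, job_C:*/6, job_D:*/12}
Op 6: register job_B */8 -> active={job_A:*/18, job_B:*/8, job_C:*/6, job_D:*/12}
Op 7: register job_B */7 -> active={job_A:*/18, job_B:*/7, job_C:*/6, job_D:*/12}
Op 8: unregister job_B -> active={job_A:*/18, job_C:*/6, job_D:*/12}
Op 9: unregister job_A -> active={job_C:*/6, job_D:*/12}
Op 10: unregister job_C -> active={job_D:*/12}
Op 11: register job_C */16 -> active={job_C:*/16, job_D:*/12}
  job_C: interval 16, next fire after T=169 is 176
  job_D: interval 12, next fire after T=169 is 180
Earliest = 176, winner (lex tiebreak) = job_C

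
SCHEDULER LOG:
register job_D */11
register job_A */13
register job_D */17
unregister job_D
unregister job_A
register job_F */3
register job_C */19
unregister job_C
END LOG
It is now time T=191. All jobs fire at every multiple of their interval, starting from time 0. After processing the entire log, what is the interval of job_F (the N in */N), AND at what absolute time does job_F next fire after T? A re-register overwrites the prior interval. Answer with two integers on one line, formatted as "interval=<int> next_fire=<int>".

Op 1: register job_D */11 -> active={job_D:*/11}
Op 2: register job_A */13 -> active={job_A:*/13, job_D:*/11}
Op 3: register job_D */17 -> active={job_A:*/13, job_D:*/17}
Op 4: unregister job_D -> active={job_A:*/13}
Op 5: unregister job_A -> active={}
Op 6: register job_F */3 -> active={job_F:*/3}
Op 7: register job_C */19 -> active={job_C:*/19, job_F:*/3}
Op 8: unregister job_C -> active={job_F:*/3}
Final interval of job_F = 3
Next fire of job_F after T=191: (191//3+1)*3 = 192

Answer: interval=3 next_fire=192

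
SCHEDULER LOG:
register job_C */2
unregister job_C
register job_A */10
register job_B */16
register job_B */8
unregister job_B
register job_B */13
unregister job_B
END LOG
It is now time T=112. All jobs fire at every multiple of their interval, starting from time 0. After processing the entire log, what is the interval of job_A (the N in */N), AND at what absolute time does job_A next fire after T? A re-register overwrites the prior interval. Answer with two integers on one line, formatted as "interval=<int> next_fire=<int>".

Op 1: register job_C */2 -> active={job_C:*/2}
Op 2: unregister job_C -> active={}
Op 3: register job_A */10 -> active={job_A:*/10}
Op 4: register job_B */16 -> active={job_A:*/10, job_B:*/16}
Op 5: register job_B */8 -> active={job_A:*/10, job_B:*/8}
Op 6: unregister job_B -> active={job_A:*/10}
Op 7: register job_B */13 -> active={job_A:*/10, job_B:*/13}
Op 8: unregister job_B -> active={job_A:*/10}
Final interval of job_A = 10
Next fire of job_A after T=112: (112//10+1)*10 = 120

Answer: interval=10 next_fire=120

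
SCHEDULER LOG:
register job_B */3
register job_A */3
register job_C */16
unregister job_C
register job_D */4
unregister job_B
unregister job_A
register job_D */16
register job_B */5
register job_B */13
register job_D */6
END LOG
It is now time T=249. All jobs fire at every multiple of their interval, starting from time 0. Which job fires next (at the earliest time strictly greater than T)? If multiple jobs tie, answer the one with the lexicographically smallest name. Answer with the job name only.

Answer: job_D

Derivation:
Op 1: register job_B */3 -> active={job_B:*/3}
Op 2: register job_A */3 -> active={job_A:*/3, job_B:*/3}
Op 3: register job_C */16 -> active={job_A:*/3, job_B:*/3, job_C:*/16}
Op 4: unregister job_C -> active={job_A:*/3, job_B:*/3}
Op 5: register job_D */4 -> active={job_A:*/3, job_B:*/3, job_D:*/4}
Op 6: unregister job_B -> active={job_A:*/3, job_D:*/4}
Op 7: unregister job_A -> active={job_D:*/4}
Op 8: register job_D */16 -> active={job_D:*/16}
Op 9: register job_B */5 -> active={job_B:*/5, job_D:*/16}
Op 10: register job_B */13 -> active={job_B:*/13, job_D:*/16}
Op 11: register job_D */6 -> active={job_B:*/13, job_D:*/6}
  job_B: interval 13, next fire after T=249 is 260
  job_D: interval 6, next fire after T=249 is 252
Earliest = 252, winner (lex tiebreak) = job_D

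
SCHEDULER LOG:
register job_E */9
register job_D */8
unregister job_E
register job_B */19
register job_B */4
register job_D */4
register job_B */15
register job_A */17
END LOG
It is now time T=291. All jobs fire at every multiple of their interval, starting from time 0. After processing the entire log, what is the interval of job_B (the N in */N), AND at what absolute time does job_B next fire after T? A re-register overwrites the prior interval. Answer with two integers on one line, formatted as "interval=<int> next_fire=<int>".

Answer: interval=15 next_fire=300

Derivation:
Op 1: register job_E */9 -> active={job_E:*/9}
Op 2: register job_D */8 -> active={job_D:*/8, job_E:*/9}
Op 3: unregister job_E -> active={job_D:*/8}
Op 4: register job_B */19 -> active={job_B:*/19, job_D:*/8}
Op 5: register job_B */4 -> active={job_B:*/4, job_D:*/8}
Op 6: register job_D */4 -> active={job_B:*/4, job_D:*/4}
Op 7: register job_B */15 -> active={job_B:*/15, job_D:*/4}
Op 8: register job_A */17 -> active={job_A:*/17, job_B:*/15, job_D:*/4}
Final interval of job_B = 15
Next fire of job_B after T=291: (291//15+1)*15 = 300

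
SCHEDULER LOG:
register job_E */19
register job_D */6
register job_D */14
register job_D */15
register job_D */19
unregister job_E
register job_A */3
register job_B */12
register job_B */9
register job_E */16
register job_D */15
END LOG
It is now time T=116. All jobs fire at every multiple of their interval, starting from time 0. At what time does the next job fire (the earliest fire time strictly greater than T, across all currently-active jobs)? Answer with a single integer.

Op 1: register job_E */19 -> active={job_E:*/19}
Op 2: register job_D */6 -> active={job_D:*/6, job_E:*/19}
Op 3: register job_D */14 -> active={job_D:*/14, job_E:*/19}
Op 4: register job_D */15 -> active={job_D:*/15, job_E:*/19}
Op 5: register job_D */19 -> active={job_D:*/19, job_E:*/19}
Op 6: unregister job_E -> active={job_D:*/19}
Op 7: register job_A */3 -> active={job_A:*/3, job_D:*/19}
Op 8: register job_B */12 -> active={job_A:*/3, job_B:*/12, job_D:*/19}
Op 9: register job_B */9 -> active={job_A:*/3, job_B:*/9, job_D:*/19}
Op 10: register job_E */16 -> active={job_A:*/3, job_B:*/9, job_D:*/19, job_E:*/16}
Op 11: register job_D */15 -> active={job_A:*/3, job_B:*/9, job_D:*/15, job_E:*/16}
  job_A: interval 3, next fire after T=116 is 117
  job_B: interval 9, next fire after T=116 is 117
  job_D: interval 15, next fire after T=116 is 120
  job_E: interval 16, next fire after T=116 is 128
Earliest fire time = 117 (job job_A)

Answer: 117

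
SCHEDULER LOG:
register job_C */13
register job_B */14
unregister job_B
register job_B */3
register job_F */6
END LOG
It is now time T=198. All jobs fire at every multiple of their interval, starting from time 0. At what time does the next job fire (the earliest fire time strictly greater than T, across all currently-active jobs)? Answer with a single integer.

Op 1: register job_C */13 -> active={job_C:*/13}
Op 2: register job_B */14 -> active={job_B:*/14, job_C:*/13}
Op 3: unregister job_B -> active={job_C:*/13}
Op 4: register job_B */3 -> active={job_B:*/3, job_C:*/13}
Op 5: register job_F */6 -> active={job_B:*/3, job_C:*/13, job_F:*/6}
  job_B: interval 3, next fire after T=198 is 201
  job_C: interval 13, next fire after T=198 is 208
  job_F: interval 6, next fire after T=198 is 204
Earliest fire time = 201 (job job_B)

Answer: 201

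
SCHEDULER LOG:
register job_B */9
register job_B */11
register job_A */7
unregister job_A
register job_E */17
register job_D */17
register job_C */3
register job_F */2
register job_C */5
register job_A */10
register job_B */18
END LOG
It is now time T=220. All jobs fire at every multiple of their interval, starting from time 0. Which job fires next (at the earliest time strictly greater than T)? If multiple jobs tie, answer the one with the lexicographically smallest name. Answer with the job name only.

Answer: job_D

Derivation:
Op 1: register job_B */9 -> active={job_B:*/9}
Op 2: register job_B */11 -> active={job_B:*/11}
Op 3: register job_A */7 -> active={job_A:*/7, job_B:*/11}
Op 4: unregister job_A -> active={job_B:*/11}
Op 5: register job_E */17 -> active={job_B:*/11, job_E:*/17}
Op 6: register job_D */17 -> active={job_B:*/11, job_D:*/17, job_E:*/17}
Op 7: register job_C */3 -> active={job_B:*/11, job_C:*/3, job_D:*/17, job_E:*/17}
Op 8: register job_F */2 -> active={job_B:*/11, job_C:*/3, job_D:*/17, job_E:*/17, job_F:*/2}
Op 9: register job_C */5 -> active={job_B:*/11, job_C:*/5, job_D:*/17, job_E:*/17, job_F:*/2}
Op 10: register job_A */10 -> active={job_A:*/10, job_B:*/11, job_C:*/5, job_D:*/17, job_E:*/17, job_F:*/2}
Op 11: register job_B */18 -> active={job_A:*/10, job_B:*/18, job_C:*/5, job_D:*/17, job_E:*/17, job_F:*/2}
  job_A: interval 10, next fire after T=220 is 230
  job_B: interval 18, next fire after T=220 is 234
  job_C: interval 5, next fire after T=220 is 225
  job_D: interval 17, next fire after T=220 is 221
  job_E: interval 17, next fire after T=220 is 221
  job_F: interval 2, next fire after T=220 is 222
Earliest = 221, winner (lex tiebreak) = job_D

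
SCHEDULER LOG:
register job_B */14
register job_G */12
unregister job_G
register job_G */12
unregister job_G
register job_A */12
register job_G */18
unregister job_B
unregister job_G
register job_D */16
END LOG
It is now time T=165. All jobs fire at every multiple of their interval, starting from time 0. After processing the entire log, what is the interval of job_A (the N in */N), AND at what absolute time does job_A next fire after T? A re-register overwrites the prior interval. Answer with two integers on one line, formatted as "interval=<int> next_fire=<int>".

Op 1: register job_B */14 -> active={job_B:*/14}
Op 2: register job_G */12 -> active={job_B:*/14, job_G:*/12}
Op 3: unregister job_G -> active={job_B:*/14}
Op 4: register job_G */12 -> active={job_B:*/14, job_G:*/12}
Op 5: unregister job_G -> active={job_B:*/14}
Op 6: register job_A */12 -> active={job_A:*/12, job_B:*/14}
Op 7: register job_G */18 -> active={job_A:*/12, job_B:*/14, job_G:*/18}
Op 8: unregister job_B -> active={job_A:*/12, job_G:*/18}
Op 9: unregister job_G -> active={job_A:*/12}
Op 10: register job_D */16 -> active={job_A:*/12, job_D:*/16}
Final interval of job_A = 12
Next fire of job_A after T=165: (165//12+1)*12 = 168

Answer: interval=12 next_fire=168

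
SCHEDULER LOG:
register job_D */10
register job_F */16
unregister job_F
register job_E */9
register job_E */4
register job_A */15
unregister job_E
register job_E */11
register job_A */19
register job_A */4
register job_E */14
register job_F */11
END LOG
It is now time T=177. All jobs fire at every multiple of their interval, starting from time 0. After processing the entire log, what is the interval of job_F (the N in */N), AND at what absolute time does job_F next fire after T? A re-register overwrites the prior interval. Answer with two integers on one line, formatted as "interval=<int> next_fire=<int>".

Answer: interval=11 next_fire=187

Derivation:
Op 1: register job_D */10 -> active={job_D:*/10}
Op 2: register job_F */16 -> active={job_D:*/10, job_F:*/16}
Op 3: unregister job_F -> active={job_D:*/10}
Op 4: register job_E */9 -> active={job_D:*/10, job_E:*/9}
Op 5: register job_E */4 -> active={job_D:*/10, job_E:*/4}
Op 6: register job_A */15 -> active={job_A:*/15, job_D:*/10, job_E:*/4}
Op 7: unregister job_E -> active={job_A:*/15, job_D:*/10}
Op 8: register job_E */11 -> active={job_A:*/15, job_D:*/10, job_E:*/11}
Op 9: register job_A */19 -> active={job_A:*/19, job_D:*/10, job_E:*/11}
Op 10: register job_A */4 -> active={job_A:*/4, job_D:*/10, job_E:*/11}
Op 11: register job_E */14 -> active={job_A:*/4, job_D:*/10, job_E:*/14}
Op 12: register job_F */11 -> active={job_A:*/4, job_D:*/10, job_E:*/14, job_F:*/11}
Final interval of job_F = 11
Next fire of job_F after T=177: (177//11+1)*11 = 187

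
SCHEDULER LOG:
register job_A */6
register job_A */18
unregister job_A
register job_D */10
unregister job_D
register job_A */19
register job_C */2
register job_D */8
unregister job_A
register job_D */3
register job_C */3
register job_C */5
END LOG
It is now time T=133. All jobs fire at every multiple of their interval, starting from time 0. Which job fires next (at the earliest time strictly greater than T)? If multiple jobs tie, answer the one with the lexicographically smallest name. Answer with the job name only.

Answer: job_C

Derivation:
Op 1: register job_A */6 -> active={job_A:*/6}
Op 2: register job_A */18 -> active={job_A:*/18}
Op 3: unregister job_A -> active={}
Op 4: register job_D */10 -> active={job_D:*/10}
Op 5: unregister job_D -> active={}
Op 6: register job_A */19 -> active={job_A:*/19}
Op 7: register job_C */2 -> active={job_A:*/19, job_C:*/2}
Op 8: register job_D */8 -> active={job_A:*/19, job_C:*/2, job_D:*/8}
Op 9: unregister job_A -> active={job_C:*/2, job_D:*/8}
Op 10: register job_D */3 -> active={job_C:*/2, job_D:*/3}
Op 11: register job_C */3 -> active={job_C:*/3, job_D:*/3}
Op 12: register job_C */5 -> active={job_C:*/5, job_D:*/3}
  job_C: interval 5, next fire after T=133 is 135
  job_D: interval 3, next fire after T=133 is 135
Earliest = 135, winner (lex tiebreak) = job_C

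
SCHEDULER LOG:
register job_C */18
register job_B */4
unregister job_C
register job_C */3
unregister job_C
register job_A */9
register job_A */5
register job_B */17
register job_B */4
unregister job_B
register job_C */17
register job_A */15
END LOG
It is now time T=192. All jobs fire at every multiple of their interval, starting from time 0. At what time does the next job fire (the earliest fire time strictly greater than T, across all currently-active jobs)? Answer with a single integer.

Answer: 195

Derivation:
Op 1: register job_C */18 -> active={job_C:*/18}
Op 2: register job_B */4 -> active={job_B:*/4, job_C:*/18}
Op 3: unregister job_C -> active={job_B:*/4}
Op 4: register job_C */3 -> active={job_B:*/4, job_C:*/3}
Op 5: unregister job_C -> active={job_B:*/4}
Op 6: register job_A */9 -> active={job_A:*/9, job_B:*/4}
Op 7: register job_A */5 -> active={job_A:*/5, job_B:*/4}
Op 8: register job_B */17 -> active={job_A:*/5, job_B:*/17}
Op 9: register job_B */4 -> active={job_A:*/5, job_B:*/4}
Op 10: unregister job_B -> active={job_A:*/5}
Op 11: register job_C */17 -> active={job_A:*/5, job_C:*/17}
Op 12: register job_A */15 -> active={job_A:*/15, job_C:*/17}
  job_A: interval 15, next fire after T=192 is 195
  job_C: interval 17, next fire after T=192 is 204
Earliest fire time = 195 (job job_A)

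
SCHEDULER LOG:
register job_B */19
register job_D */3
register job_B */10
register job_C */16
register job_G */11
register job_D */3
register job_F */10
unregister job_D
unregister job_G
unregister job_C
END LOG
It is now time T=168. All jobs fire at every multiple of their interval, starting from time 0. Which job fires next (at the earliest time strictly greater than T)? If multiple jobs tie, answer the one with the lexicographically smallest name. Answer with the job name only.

Op 1: register job_B */19 -> active={job_B:*/19}
Op 2: register job_D */3 -> active={job_B:*/19, job_D:*/3}
Op 3: register job_B */10 -> active={job_B:*/10, job_D:*/3}
Op 4: register job_C */16 -> active={job_B:*/10, job_C:*/16, job_D:*/3}
Op 5: register job_G */11 -> active={job_B:*/10, job_C:*/16, job_D:*/3, job_G:*/11}
Op 6: register job_D */3 -> active={job_B:*/10, job_C:*/16, job_D:*/3, job_G:*/11}
Op 7: register job_F */10 -> active={job_B:*/10, job_C:*/16, job_D:*/3, job_F:*/10, job_G:*/11}
Op 8: unregister job_D -> active={job_B:*/10, job_C:*/16, job_F:*/10, job_G:*/11}
Op 9: unregister job_G -> active={job_B:*/10, job_C:*/16, job_F:*/10}
Op 10: unregister job_C -> active={job_B:*/10, job_F:*/10}
  job_B: interval 10, next fire after T=168 is 170
  job_F: interval 10, next fire after T=168 is 170
Earliest = 170, winner (lex tiebreak) = job_B

Answer: job_B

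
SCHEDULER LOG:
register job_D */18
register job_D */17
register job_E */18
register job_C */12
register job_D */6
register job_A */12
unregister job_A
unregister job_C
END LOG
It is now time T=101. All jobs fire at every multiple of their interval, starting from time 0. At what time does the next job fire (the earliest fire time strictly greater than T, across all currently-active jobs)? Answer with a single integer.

Answer: 102

Derivation:
Op 1: register job_D */18 -> active={job_D:*/18}
Op 2: register job_D */17 -> active={job_D:*/17}
Op 3: register job_E */18 -> active={job_D:*/17, job_E:*/18}
Op 4: register job_C */12 -> active={job_C:*/12, job_D:*/17, job_E:*/18}
Op 5: register job_D */6 -> active={job_C:*/12, job_D:*/6, job_E:*/18}
Op 6: register job_A */12 -> active={job_A:*/12, job_C:*/12, job_D:*/6, job_E:*/18}
Op 7: unregister job_A -> active={job_C:*/12, job_D:*/6, job_E:*/18}
Op 8: unregister job_C -> active={job_D:*/6, job_E:*/18}
  job_D: interval 6, next fire after T=101 is 102
  job_E: interval 18, next fire after T=101 is 108
Earliest fire time = 102 (job job_D)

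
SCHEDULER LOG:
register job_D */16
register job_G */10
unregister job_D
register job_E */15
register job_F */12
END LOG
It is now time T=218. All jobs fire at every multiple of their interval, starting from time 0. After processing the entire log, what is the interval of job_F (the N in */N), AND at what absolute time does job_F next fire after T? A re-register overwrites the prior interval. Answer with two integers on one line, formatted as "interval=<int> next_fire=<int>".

Op 1: register job_D */16 -> active={job_D:*/16}
Op 2: register job_G */10 -> active={job_D:*/16, job_G:*/10}
Op 3: unregister job_D -> active={job_G:*/10}
Op 4: register job_E */15 -> active={job_E:*/15, job_G:*/10}
Op 5: register job_F */12 -> active={job_E:*/15, job_F:*/12, job_G:*/10}
Final interval of job_F = 12
Next fire of job_F after T=218: (218//12+1)*12 = 228

Answer: interval=12 next_fire=228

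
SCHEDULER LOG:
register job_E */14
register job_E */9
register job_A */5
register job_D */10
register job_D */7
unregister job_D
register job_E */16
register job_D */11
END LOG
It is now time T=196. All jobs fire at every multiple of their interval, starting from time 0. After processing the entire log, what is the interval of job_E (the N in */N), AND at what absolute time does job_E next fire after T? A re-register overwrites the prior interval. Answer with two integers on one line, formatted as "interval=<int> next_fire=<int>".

Op 1: register job_E */14 -> active={job_E:*/14}
Op 2: register job_E */9 -> active={job_E:*/9}
Op 3: register job_A */5 -> active={job_A:*/5, job_E:*/9}
Op 4: register job_D */10 -> active={job_A:*/5, job_D:*/10, job_E:*/9}
Op 5: register job_D */7 -> active={job_A:*/5, job_D:*/7, job_E:*/9}
Op 6: unregister job_D -> active={job_A:*/5, job_E:*/9}
Op 7: register job_E */16 -> active={job_A:*/5, job_E:*/16}
Op 8: register job_D */11 -> active={job_A:*/5, job_D:*/11, job_E:*/16}
Final interval of job_E = 16
Next fire of job_E after T=196: (196//16+1)*16 = 208

Answer: interval=16 next_fire=208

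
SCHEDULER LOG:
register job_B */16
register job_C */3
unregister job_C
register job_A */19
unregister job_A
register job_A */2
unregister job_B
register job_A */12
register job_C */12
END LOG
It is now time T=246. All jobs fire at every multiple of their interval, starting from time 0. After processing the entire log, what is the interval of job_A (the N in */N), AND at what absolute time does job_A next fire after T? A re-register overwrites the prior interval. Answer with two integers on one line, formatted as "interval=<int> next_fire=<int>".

Op 1: register job_B */16 -> active={job_B:*/16}
Op 2: register job_C */3 -> active={job_B:*/16, job_C:*/3}
Op 3: unregister job_C -> active={job_B:*/16}
Op 4: register job_A */19 -> active={job_A:*/19, job_B:*/16}
Op 5: unregister job_A -> active={job_B:*/16}
Op 6: register job_A */2 -> active={job_A:*/2, job_B:*/16}
Op 7: unregister job_B -> active={job_A:*/2}
Op 8: register job_A */12 -> active={job_A:*/12}
Op 9: register job_C */12 -> active={job_A:*/12, job_C:*/12}
Final interval of job_A = 12
Next fire of job_A after T=246: (246//12+1)*12 = 252

Answer: interval=12 next_fire=252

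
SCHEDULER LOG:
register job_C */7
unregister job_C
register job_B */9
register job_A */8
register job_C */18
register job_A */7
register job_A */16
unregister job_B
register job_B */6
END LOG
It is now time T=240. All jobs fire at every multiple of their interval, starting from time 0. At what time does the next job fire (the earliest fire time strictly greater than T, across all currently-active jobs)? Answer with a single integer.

Answer: 246

Derivation:
Op 1: register job_C */7 -> active={job_C:*/7}
Op 2: unregister job_C -> active={}
Op 3: register job_B */9 -> active={job_B:*/9}
Op 4: register job_A */8 -> active={job_A:*/8, job_B:*/9}
Op 5: register job_C */18 -> active={job_A:*/8, job_B:*/9, job_C:*/18}
Op 6: register job_A */7 -> active={job_A:*/7, job_B:*/9, job_C:*/18}
Op 7: register job_A */16 -> active={job_A:*/16, job_B:*/9, job_C:*/18}
Op 8: unregister job_B -> active={job_A:*/16, job_C:*/18}
Op 9: register job_B */6 -> active={job_A:*/16, job_B:*/6, job_C:*/18}
  job_A: interval 16, next fire after T=240 is 256
  job_B: interval 6, next fire after T=240 is 246
  job_C: interval 18, next fire after T=240 is 252
Earliest fire time = 246 (job job_B)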